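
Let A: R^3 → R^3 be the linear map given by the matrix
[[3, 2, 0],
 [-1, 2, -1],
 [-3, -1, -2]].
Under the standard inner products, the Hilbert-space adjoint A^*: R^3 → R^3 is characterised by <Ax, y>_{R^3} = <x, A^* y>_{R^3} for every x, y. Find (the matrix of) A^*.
A^* = A^T =
[[3, -1, -3],
 [2, 2, -1],
 [0, -1, -2]]

For real matrices with standard dot products, the defining identity <Ax, y> = <x, A^* y> gives (Ax)^T y = x^T (A^*) y, i.e. x^T A^T y = x^T (A^*) y. Since this holds for all x, y, we must have A^* = A^T. Therefore
A^* =
[[3, -1, -3],
 [2, 2, -1],
 [0, -1, -2]].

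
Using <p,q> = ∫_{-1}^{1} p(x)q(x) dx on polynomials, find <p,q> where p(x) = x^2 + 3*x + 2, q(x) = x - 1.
<p,q> = -8/3

Expand the product: p(x)·q(x) = x^3 + 2*x^2 - x - 2.
∫_{-1}^{1} of each monomial x^k gives [2/(k+1) if k even, 0 if k odd]. Integrating term-by-term (or equivalently evaluating the antiderivative F(x) = x^4/4 + 2*x^3/3 - x^2/2 - 2*x at the endpoints):
  F(1) − F(−1) = -19/12 − (13/12) = -8/3.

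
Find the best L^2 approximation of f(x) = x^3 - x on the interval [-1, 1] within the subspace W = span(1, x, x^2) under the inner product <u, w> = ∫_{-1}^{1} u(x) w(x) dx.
g(x) = -2*x/5

The best approximation g ∈ W is the orthogonal projection of f onto W. Writing g = a_0 + a_1 x + a_2 x^2, the coefficients solve the normal equations G · a = b where
  G_{ij} = <φ_i, φ_j> and b_i = <f, φ_i>, with φ_0 = 1, φ_1 = x, φ_2 = x^2.
G =
  [2, 0, 2/3]
  [0, 2/3, 0]
  [2/3, 0, 2/5],
b = (0, -4/15, 0).
Solving gives a_0 = 0, a_1 = -2/5, a_2 = 0, so
  g(x) = -2*x/5.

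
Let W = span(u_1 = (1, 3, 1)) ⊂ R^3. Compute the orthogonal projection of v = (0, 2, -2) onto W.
proj_W(v) = (4/11, 12/11, 4/11)

Set up U = [u_1 | ... | u_1] ∈ R^(3×1). The projector onto W = col(U) is P = U (U^T U)^(-1) U^T.
Compute U^T U =
  [11],
and U^T v = (4).
Solve U^T U · c = U^T v for the coefficients: c = (4/11). The projection is proj_W(v) = U c.
Check: (v - proj_W(v)) · u_1 = 0  (should be 0).
Result: proj_W(v) = (4/11, 12/11, 4/11).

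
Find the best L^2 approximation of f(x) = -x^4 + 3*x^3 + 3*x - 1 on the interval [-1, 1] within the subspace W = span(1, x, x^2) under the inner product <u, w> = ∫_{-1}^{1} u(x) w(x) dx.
g(x) = -6*x^2/7 + 24*x/5 - 32/35

The best approximation g ∈ W is the orthogonal projection of f onto W. Writing g = a_0 + a_1 x + a_2 x^2, the coefficients solve the normal equations G · a = b where
  G_{ij} = <φ_i, φ_j> and b_i = <f, φ_i>, with φ_0 = 1, φ_1 = x, φ_2 = x^2.
G =
  [2, 0, 2/3]
  [0, 2/3, 0]
  [2/3, 0, 2/5],
b = (-12/5, 16/5, -20/21).
Solving gives a_0 = -32/35, a_1 = 24/5, a_2 = -6/7, so
  g(x) = -6*x^2/7 + 24*x/5 - 32/35.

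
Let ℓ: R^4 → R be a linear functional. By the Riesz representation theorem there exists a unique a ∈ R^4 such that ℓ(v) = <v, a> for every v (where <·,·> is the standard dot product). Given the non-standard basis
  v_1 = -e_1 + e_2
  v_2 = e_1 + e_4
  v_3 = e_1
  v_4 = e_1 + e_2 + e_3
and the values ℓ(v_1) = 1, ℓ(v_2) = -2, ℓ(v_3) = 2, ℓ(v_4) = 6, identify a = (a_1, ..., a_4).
a = (2, 3, 1, -4)

Write a = (a_1, ..., a_4) in the standard basis. For each basis vector v_i, ℓ(v_i) = <v_i, a> is a linear equation in the a_j's. Collect the n equations into a matrix system V a = ℓ, where row i of V is v_i (expressed in the standard basis). Since V is invertible (lower-triangular with 1s on the diagonal, up to permutation), solve by back-substitution:
  V =
[[-1, 1, 0, 0],
 [1, 0, 0, 1],
 [1, 0, 0, 0],
 [1, 1, 1, 0]]
  V a = (1, -2, 2, 6)
Solving gives a = (2, 3, 1, -4).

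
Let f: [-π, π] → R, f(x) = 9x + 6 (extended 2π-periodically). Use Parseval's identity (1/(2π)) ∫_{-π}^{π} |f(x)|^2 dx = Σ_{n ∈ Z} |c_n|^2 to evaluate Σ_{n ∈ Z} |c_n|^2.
Σ |c_n|^2 = 27π^2 + 36

Expand and integrate term by term over [-π, π]:
  ∫ (9x)^2 dx = 81·(2π^3/3); ∫ 2·9·(6)·x dx = 0 (odd integrand); ∫ 6^2 dx = 36·2π.
So (1/(2π)) ∫_{-π}^{π} (9x + 6)^2 dx = 81π^2/3 + 36 = 27π^2 + 36.
Parseval ⇒ Σ |c_n|^2 = 27π^2 + 36.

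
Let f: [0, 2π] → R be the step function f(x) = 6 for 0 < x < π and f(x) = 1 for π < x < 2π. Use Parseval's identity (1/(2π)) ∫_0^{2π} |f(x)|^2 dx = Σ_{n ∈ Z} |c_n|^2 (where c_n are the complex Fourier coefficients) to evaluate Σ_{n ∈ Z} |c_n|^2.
Σ |c_n|^2 = 37/2

Parseval equates the L^2 energy of f (normalised by 1/(2π)) with the ℓ^2 sum of its Fourier coefficients: (1/(2π)) ∫_0^{2π} |f|^2 = Σ |c_n|^2.
Compute the left side: (1/(2π)) [∫_0^π 6^2 dx + ∫_π^{2π} 1^2 dx] = (1/(2π)) · (36π + 1π) = (36 + 1)/2 = 37/2.
So Σ_{n ∈ Z} |c_n|^2 = 37/2.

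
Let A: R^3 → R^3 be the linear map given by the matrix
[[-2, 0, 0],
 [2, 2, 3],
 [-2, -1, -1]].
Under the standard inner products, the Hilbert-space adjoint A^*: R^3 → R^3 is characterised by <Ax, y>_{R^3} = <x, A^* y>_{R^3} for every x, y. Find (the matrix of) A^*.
A^* = A^T =
[[-2, 2, -2],
 [0, 2, -1],
 [0, 3, -1]]

For real matrices with standard dot products, the defining identity <Ax, y> = <x, A^* y> gives (Ax)^T y = x^T (A^*) y, i.e. x^T A^T y = x^T (A^*) y. Since this holds for all x, y, we must have A^* = A^T. Therefore
A^* =
[[-2, 2, -2],
 [0, 2, -1],
 [0, 3, -1]].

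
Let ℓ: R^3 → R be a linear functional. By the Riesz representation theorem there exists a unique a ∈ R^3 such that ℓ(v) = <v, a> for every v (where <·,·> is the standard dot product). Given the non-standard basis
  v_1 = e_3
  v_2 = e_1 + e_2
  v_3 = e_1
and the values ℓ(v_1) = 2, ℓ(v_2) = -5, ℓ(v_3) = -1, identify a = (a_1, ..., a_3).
a = (-1, -4, 2)

Write a = (a_1, ..., a_3) in the standard basis. For each basis vector v_i, ℓ(v_i) = <v_i, a> is a linear equation in the a_j's. Collect the n equations into a matrix system V a = ℓ, where row i of V is v_i (expressed in the standard basis). Since V is invertible (lower-triangular with 1s on the diagonal, up to permutation), solve by back-substitution:
  V =
[[0, 0, 1],
 [1, 1, 0],
 [1, 0, 0]]
  V a = (2, -5, -1)
Solving gives a = (-1, -4, 2).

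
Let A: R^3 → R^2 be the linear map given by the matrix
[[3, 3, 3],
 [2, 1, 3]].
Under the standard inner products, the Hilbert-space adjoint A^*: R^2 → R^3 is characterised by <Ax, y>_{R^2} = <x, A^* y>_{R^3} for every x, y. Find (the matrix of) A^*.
A^* = A^T =
[[3, 2],
 [3, 1],
 [3, 3]]

For real matrices with standard dot products, the defining identity <Ax, y> = <x, A^* y> gives (Ax)^T y = x^T (A^*) y, i.e. x^T A^T y = x^T (A^*) y. Since this holds for all x, y, we must have A^* = A^T. Therefore
A^* =
[[3, 2],
 [3, 1],
 [3, 3]].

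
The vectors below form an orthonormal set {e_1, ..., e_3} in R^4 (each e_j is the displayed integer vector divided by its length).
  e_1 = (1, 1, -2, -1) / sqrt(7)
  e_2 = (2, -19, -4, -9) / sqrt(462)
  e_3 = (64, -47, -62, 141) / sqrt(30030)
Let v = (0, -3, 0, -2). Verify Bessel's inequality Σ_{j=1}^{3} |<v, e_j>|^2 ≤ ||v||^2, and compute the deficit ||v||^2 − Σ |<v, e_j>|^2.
Σ |<v, e_j>|^2 = 5906/455; ||v||^2 = 13; deficit = 9/455

Write each e_j = u_j / sqrt(<u_j, u_j>) where u_j is the displayed integer vector. Then <v, e_j> = <v, u_j> / sqrt(<u_j, u_j>), so |<v, e_j>|^2 = <v, u_j>^2 / <u_j, u_j>.
Coefficients: <v, e_1> = -1/sqrt(7), <v, e_2> = 75/sqrt(462), <v, e_3> = -141/sqrt(30030).
Square and sum: Σ |<v, e_j>|^2 = 5906/455.
Compute ||v||^2 = v·v = 13.
Deficit = 13 − 5906/455 = 9/455 ≥ 0, confirming Bessel's inequality. (The deficit equals ||v − Σ <v,e_j> e_j||^2, the squared distance from v to span{e_j}.)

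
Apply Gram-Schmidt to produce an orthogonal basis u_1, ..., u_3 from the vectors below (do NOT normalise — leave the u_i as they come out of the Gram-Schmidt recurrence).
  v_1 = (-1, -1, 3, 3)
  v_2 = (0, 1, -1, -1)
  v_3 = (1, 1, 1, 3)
Orthogonal basis:
  u_1 = (-1, -1, 3, 3)
  u_2 = (-7/20, 13/20, 1/20, 1/20)
  u_3 = (20/11, 10/11, -6/11, 16/11)

Apply the Gram-Schmidt recurrence
  u_1 = v_1
  u_i = v_i − Σ_{j<i} ((v_i · u_j) / (u_j · u_j)) · u_j.

Step by step this gives:
  u_1 = (-1, -1, 3, 3)
  u_2 = (-7/20, 13/20, 1/20, 1/20)
  u_3 = (20/11, 10/11, -6/11, 16/11)

Orthogonality check:
  u_2 · u_1 = 0 (should be 0)
  u_3 · u_1 = 0 (should be 0)
  u_3 · u_2 = 0 (should be 0)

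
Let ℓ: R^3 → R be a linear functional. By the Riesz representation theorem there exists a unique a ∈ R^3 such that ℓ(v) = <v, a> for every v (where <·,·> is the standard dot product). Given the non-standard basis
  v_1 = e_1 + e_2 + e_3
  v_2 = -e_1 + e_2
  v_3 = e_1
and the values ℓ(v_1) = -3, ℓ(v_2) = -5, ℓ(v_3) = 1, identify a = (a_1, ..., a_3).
a = (1, -4, 0)

Write a = (a_1, ..., a_3) in the standard basis. For each basis vector v_i, ℓ(v_i) = <v_i, a> is a linear equation in the a_j's. Collect the n equations into a matrix system V a = ℓ, where row i of V is v_i (expressed in the standard basis). Since V is invertible (lower-triangular with 1s on the diagonal, up to permutation), solve by back-substitution:
  V =
[[1, 1, 1],
 [-1, 1, 0],
 [1, 0, 0]]
  V a = (-3, -5, 1)
Solving gives a = (1, -4, 0).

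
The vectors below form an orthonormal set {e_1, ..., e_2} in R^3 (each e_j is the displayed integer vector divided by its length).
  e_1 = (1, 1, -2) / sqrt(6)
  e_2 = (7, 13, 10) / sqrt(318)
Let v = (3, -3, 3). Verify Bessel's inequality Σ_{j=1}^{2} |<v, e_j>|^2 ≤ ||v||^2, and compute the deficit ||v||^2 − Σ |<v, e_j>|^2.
Σ |<v, e_j>|^2 = 342/53; ||v||^2 = 27; deficit = 1089/53

Write each e_j = u_j / sqrt(<u_j, u_j>) where u_j is the displayed integer vector. Then <v, e_j> = <v, u_j> / sqrt(<u_j, u_j>), so |<v, e_j>|^2 = <v, u_j>^2 / <u_j, u_j>.
Coefficients: <v, e_1> = -6/sqrt(6), <v, e_2> = 12/sqrt(318).
Square and sum: Σ |<v, e_j>|^2 = 342/53.
Compute ||v||^2 = v·v = 27.
Deficit = 27 − 342/53 = 1089/53 ≥ 0, confirming Bessel's inequality. (The deficit equals ||v − Σ <v,e_j> e_j||^2, the squared distance from v to span{e_j}.)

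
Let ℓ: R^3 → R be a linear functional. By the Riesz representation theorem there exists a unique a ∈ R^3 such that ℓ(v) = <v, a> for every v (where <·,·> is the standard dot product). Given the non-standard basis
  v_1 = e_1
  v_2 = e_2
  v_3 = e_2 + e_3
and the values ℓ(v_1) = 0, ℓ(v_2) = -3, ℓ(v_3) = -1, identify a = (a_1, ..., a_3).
a = (0, -3, 2)

Write a = (a_1, ..., a_3) in the standard basis. For each basis vector v_i, ℓ(v_i) = <v_i, a> is a linear equation in the a_j's. Collect the n equations into a matrix system V a = ℓ, where row i of V is v_i (expressed in the standard basis). Since V is invertible (lower-triangular with 1s on the diagonal, up to permutation), solve by back-substitution:
  V =
[[1, 0, 0],
 [0, 1, 0],
 [0, 1, 1]]
  V a = (0, -3, -1)
Solving gives a = (0, -3, 2).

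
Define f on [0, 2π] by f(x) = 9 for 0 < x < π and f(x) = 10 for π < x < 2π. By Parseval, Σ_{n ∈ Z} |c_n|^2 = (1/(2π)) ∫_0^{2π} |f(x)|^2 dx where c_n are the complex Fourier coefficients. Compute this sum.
Σ |c_n|^2 = 181/2

Parseval equates the L^2 energy of f (normalised by 1/(2π)) with the ℓ^2 sum of its Fourier coefficients: (1/(2π)) ∫_0^{2π} |f|^2 = Σ |c_n|^2.
Compute the left side: (1/(2π)) [∫_0^π 9^2 dx + ∫_π^{2π} 10^2 dx] = (1/(2π)) · (81π + 100π) = (81 + 100)/2 = 181/2.
So Σ_{n ∈ Z} |c_n|^2 = 181/2.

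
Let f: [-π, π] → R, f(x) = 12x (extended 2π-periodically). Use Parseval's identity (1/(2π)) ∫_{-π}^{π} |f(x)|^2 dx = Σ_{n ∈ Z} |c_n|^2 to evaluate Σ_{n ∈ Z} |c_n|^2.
Σ |c_n|^2 = 48π^2

Expand and integrate term by term over [-π, π]:
  ∫ (12x)^2 dx = 144·(2π^3/3); ∫ 2·12·(0)·x dx = 0 (odd integrand); ∫ 0^2 dx = 0·2π.
So (1/(2π)) ∫_{-π}^{π} (12x)^2 dx = 144π^2/3 + 0 = 48π^2.
Parseval ⇒ Σ |c_n|^2 = 48π^2.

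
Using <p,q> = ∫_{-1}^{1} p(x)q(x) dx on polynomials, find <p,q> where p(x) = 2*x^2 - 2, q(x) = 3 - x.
<p,q> = -8

Expand the product: p(x)·q(x) = -2*x^3 + 6*x^2 + 2*x - 6.
∫_{-1}^{1} of each monomial x^k gives [2/(k+1) if k even, 0 if k odd]. Integrating term-by-term (or equivalently evaluating the antiderivative F(x) = -x^4/2 + 2*x^3 + x^2 - 6*x at the endpoints):
  F(1) − F(−1) = -7/2 − (9/2) = -8.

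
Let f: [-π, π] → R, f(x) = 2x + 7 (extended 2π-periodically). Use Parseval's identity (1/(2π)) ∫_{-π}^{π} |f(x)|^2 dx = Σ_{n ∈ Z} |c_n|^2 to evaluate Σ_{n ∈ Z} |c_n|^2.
Σ |c_n|^2 = 4π^2/3 + 49

Expand and integrate term by term over [-π, π]:
  ∫ (2x)^2 dx = 4·(2π^3/3); ∫ 2·2·(7)·x dx = 0 (odd integrand); ∫ 7^2 dx = 49·2π.
So (1/(2π)) ∫_{-π}^{π} (2x + 7)^2 dx = 4π^2/3 + 49 = 4π^2/3 + 49.
Parseval ⇒ Σ |c_n|^2 = 4π^2/3 + 49.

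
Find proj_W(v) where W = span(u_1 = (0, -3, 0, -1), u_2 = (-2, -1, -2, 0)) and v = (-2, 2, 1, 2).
proj_W(v) = (-16/27, 64/27, -16/27, 8/9)

Set up U = [u_1 | ... | u_2] ∈ R^(4×2). The projector onto W = col(U) is P = U (U^T U)^(-1) U^T.
Compute U^T U =
  [10, 3]
  [3, 9],
and U^T v = (-8, 0).
Solve U^T U · c = U^T v for the coefficients: c = (-8/9, 8/27). The projection is proj_W(v) = U c.
Check: (v - proj_W(v)) · u_1 = 0  (should be 0).
Check: (v - proj_W(v)) · u_2 = 0  (should be 0).
Result: proj_W(v) = (-16/27, 64/27, -16/27, 8/9).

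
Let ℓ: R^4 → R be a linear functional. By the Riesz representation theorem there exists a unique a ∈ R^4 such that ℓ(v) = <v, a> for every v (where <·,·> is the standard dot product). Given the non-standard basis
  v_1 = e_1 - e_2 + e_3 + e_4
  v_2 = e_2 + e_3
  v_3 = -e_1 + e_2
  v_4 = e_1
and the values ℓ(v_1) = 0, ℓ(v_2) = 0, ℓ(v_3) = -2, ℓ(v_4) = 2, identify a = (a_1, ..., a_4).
a = (2, 0, 0, -2)

Write a = (a_1, ..., a_4) in the standard basis. For each basis vector v_i, ℓ(v_i) = <v_i, a> is a linear equation in the a_j's. Collect the n equations into a matrix system V a = ℓ, where row i of V is v_i (expressed in the standard basis). Since V is invertible (lower-triangular with 1s on the diagonal, up to permutation), solve by back-substitution:
  V =
[[1, -1, 1, 1],
 [0, 1, 1, 0],
 [-1, 1, 0, 0],
 [1, 0, 0, 0]]
  V a = (0, 0, -2, 2)
Solving gives a = (2, 0, 0, -2).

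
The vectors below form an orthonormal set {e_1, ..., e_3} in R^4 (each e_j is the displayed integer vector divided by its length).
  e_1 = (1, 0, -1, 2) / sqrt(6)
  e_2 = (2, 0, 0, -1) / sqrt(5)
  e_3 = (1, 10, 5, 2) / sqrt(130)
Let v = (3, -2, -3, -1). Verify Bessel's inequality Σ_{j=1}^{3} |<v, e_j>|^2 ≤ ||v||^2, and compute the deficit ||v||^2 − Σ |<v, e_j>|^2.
Σ |<v, e_j>|^2 = 833/39; ||v||^2 = 23; deficit = 64/39

Write each e_j = u_j / sqrt(<u_j, u_j>) where u_j is the displayed integer vector. Then <v, e_j> = <v, u_j> / sqrt(<u_j, u_j>), so |<v, e_j>|^2 = <v, u_j>^2 / <u_j, u_j>.
Coefficients: <v, e_1> = 4/sqrt(6), <v, e_2> = 7/sqrt(5), <v, e_3> = -34/sqrt(130).
Square and sum: Σ |<v, e_j>|^2 = 833/39.
Compute ||v||^2 = v·v = 23.
Deficit = 23 − 833/39 = 64/39 ≥ 0, confirming Bessel's inequality. (The deficit equals ||v − Σ <v,e_j> e_j||^2, the squared distance from v to span{e_j}.)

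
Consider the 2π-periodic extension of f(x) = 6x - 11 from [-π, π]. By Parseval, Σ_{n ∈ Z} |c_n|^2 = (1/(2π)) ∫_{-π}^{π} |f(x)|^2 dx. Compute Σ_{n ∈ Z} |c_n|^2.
Σ |c_n|^2 = 12π^2 + 121

Expand and integrate term by term over [-π, π]:
  ∫ (6x)^2 dx = 36·(2π^3/3); ∫ 2·6·(-11)·x dx = 0 (odd integrand); ∫ (-11)^2 dx = 121·2π.
So (1/(2π)) ∫_{-π}^{π} (6x - 11)^2 dx = 36π^2/3 + 121 = 12π^2 + 121.
Parseval ⇒ Σ |c_n|^2 = 12π^2 + 121.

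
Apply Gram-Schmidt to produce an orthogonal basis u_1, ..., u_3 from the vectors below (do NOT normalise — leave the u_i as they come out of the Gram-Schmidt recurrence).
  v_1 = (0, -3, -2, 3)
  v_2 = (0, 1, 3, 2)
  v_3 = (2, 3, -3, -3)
Orthogonal basis:
  u_1 = (0, -3, -2, 3)
  u_2 = (0, 13/22, 30/11, 53/22)
  u_3 = (2, 45/23, -405/299, 315/299)

Apply the Gram-Schmidt recurrence
  u_1 = v_1
  u_i = v_i − Σ_{j<i} ((v_i · u_j) / (u_j · u_j)) · u_j.

Step by step this gives:
  u_1 = (0, -3, -2, 3)
  u_2 = (0, 13/22, 30/11, 53/22)
  u_3 = (2, 45/23, -405/299, 315/299)

Orthogonality check:
  u_2 · u_1 = 0 (should be 0)
  u_3 · u_1 = 0 (should be 0)
  u_3 · u_2 = 0 (should be 0)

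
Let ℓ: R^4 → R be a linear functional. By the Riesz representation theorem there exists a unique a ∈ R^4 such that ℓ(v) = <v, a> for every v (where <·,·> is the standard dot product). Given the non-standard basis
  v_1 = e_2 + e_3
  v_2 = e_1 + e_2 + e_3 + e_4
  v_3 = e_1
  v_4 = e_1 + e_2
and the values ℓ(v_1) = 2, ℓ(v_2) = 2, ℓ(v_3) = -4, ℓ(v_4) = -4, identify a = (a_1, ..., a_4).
a = (-4, 0, 2, 4)

Write a = (a_1, ..., a_4) in the standard basis. For each basis vector v_i, ℓ(v_i) = <v_i, a> is a linear equation in the a_j's. Collect the n equations into a matrix system V a = ℓ, where row i of V is v_i (expressed in the standard basis). Since V is invertible (lower-triangular with 1s on the diagonal, up to permutation), solve by back-substitution:
  V =
[[0, 1, 1, 0],
 [1, 1, 1, 1],
 [1, 0, 0, 0],
 [1, 1, 0, 0]]
  V a = (2, 2, -4, -4)
Solving gives a = (-4, 0, 2, 4).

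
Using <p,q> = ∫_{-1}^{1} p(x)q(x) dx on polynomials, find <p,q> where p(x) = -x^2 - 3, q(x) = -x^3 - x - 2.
<p,q> = 40/3

Expand the product: p(x)·q(x) = x^5 + 4*x^3 + 2*x^2 + 3*x + 6.
∫_{-1}^{1} of each monomial x^k gives [2/(k+1) if k even, 0 if k odd]. Integrating term-by-term (or equivalently evaluating the antiderivative F(x) = x^6/6 + x^4 + 2*x^3/3 + 3*x^2/2 + 6*x at the endpoints):
  F(1) − F(−1) = 28/3 − (-4) = 40/3.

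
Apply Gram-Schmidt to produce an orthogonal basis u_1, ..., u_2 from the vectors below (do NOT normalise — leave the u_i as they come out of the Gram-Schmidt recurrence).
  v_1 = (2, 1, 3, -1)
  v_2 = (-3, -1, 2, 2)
Orthogonal basis:
  u_1 = (2, 1, 3, -1)
  u_2 = (-13/5, -4/5, 13/5, 9/5)

Apply the Gram-Schmidt recurrence
  u_1 = v_1
  u_i = v_i − Σ_{j<i} ((v_i · u_j) / (u_j · u_j)) · u_j.

Step by step this gives:
  u_1 = (2, 1, 3, -1)
  u_2 = (-13/5, -4/5, 13/5, 9/5)

Orthogonality check:
  u_2 · u_1 = 0 (should be 0)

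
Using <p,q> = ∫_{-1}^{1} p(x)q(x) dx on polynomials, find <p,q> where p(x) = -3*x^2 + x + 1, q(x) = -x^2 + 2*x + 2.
<p,q> = 28/15

Expand the product: p(x)·q(x) = 3*x^4 - 7*x^3 - 5*x^2 + 4*x + 2.
∫_{-1}^{1} of each monomial x^k gives [2/(k+1) if k even, 0 if k odd]. Integrating term-by-term (or equivalently evaluating the antiderivative F(x) = 3*x^5/5 - 7*x^4/4 - 5*x^3/3 + 2*x^2 + 2*x at the endpoints):
  F(1) − F(−1) = 71/60 − (-41/60) = 28/15.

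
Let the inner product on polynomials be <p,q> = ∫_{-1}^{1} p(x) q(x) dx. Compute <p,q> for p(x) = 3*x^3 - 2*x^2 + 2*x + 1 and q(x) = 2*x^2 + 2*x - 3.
<p,q> = 14/5

Expand the product: p(x)·q(x) = 6*x^5 + 2*x^4 - 9*x^3 + 12*x^2 - 4*x - 3.
∫_{-1}^{1} of each monomial x^k gives [2/(k+1) if k even, 0 if k odd]. Integrating term-by-term (or equivalently evaluating the antiderivative F(x) = x^6 + 2*x^5/5 - 9*x^4/4 + 4*x^3 - 2*x^2 - 3*x at the endpoints):
  F(1) − F(−1) = -37/20 − (-93/20) = 14/5.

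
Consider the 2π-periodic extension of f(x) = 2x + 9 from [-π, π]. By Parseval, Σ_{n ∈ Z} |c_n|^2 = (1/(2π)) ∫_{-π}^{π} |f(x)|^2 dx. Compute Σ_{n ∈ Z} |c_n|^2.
Σ |c_n|^2 = 4π^2/3 + 81

Expand and integrate term by term over [-π, π]:
  ∫ (2x)^2 dx = 4·(2π^3/3); ∫ 2·2·(9)·x dx = 0 (odd integrand); ∫ 9^2 dx = 81·2π.
So (1/(2π)) ∫_{-π}^{π} (2x + 9)^2 dx = 4π^2/3 + 81 = 4π^2/3 + 81.
Parseval ⇒ Σ |c_n|^2 = 4π^2/3 + 81.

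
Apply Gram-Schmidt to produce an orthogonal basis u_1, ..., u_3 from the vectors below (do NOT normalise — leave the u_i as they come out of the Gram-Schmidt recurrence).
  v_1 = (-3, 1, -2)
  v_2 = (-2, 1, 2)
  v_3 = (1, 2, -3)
Orthogonal basis:
  u_1 = (-3, 1, -2)
  u_2 = (-19/14, 11/14, 17/7)
  u_3 = (12/13, 30/13, -3/13)

Apply the Gram-Schmidt recurrence
  u_1 = v_1
  u_i = v_i − Σ_{j<i} ((v_i · u_j) / (u_j · u_j)) · u_j.

Step by step this gives:
  u_1 = (-3, 1, -2)
  u_2 = (-19/14, 11/14, 17/7)
  u_3 = (12/13, 30/13, -3/13)

Orthogonality check:
  u_2 · u_1 = 0 (should be 0)
  u_3 · u_1 = 0 (should be 0)
  u_3 · u_2 = 0 (should be 0)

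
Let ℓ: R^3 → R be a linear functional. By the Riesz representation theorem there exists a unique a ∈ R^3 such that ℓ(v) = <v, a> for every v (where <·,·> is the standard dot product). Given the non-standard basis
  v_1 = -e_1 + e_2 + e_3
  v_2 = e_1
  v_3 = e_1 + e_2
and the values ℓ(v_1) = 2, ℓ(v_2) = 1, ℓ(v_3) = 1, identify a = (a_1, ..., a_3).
a = (1, 0, 3)

Write a = (a_1, ..., a_3) in the standard basis. For each basis vector v_i, ℓ(v_i) = <v_i, a> is a linear equation in the a_j's. Collect the n equations into a matrix system V a = ℓ, where row i of V is v_i (expressed in the standard basis). Since V is invertible (lower-triangular with 1s on the diagonal, up to permutation), solve by back-substitution:
  V =
[[-1, 1, 1],
 [1, 0, 0],
 [1, 1, 0]]
  V a = (2, 1, 1)
Solving gives a = (1, 0, 3).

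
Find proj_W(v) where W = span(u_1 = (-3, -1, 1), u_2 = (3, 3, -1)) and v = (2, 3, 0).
proj_W(v) = (9/5, 3, -3/5)

Set up U = [u_1 | ... | u_2] ∈ R^(3×2). The projector onto W = col(U) is P = U (U^T U)^(-1) U^T.
Compute U^T U =
  [11, -13]
  [-13, 19],
and U^T v = (-9, 15).
Solve U^T U · c = U^T v for the coefficients: c = (3/5, 6/5). The projection is proj_W(v) = U c.
Check: (v - proj_W(v)) · u_1 = 0  (should be 0).
Check: (v - proj_W(v)) · u_2 = 0  (should be 0).
Result: proj_W(v) = (9/5, 3, -3/5).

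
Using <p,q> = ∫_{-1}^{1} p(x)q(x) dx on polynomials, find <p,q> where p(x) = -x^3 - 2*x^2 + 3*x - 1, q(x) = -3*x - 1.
<p,q> = -22/15

Expand the product: p(x)·q(x) = 3*x^4 + 7*x^3 - 7*x^2 + 1.
∫_{-1}^{1} of each monomial x^k gives [2/(k+1) if k even, 0 if k odd]. Integrating term-by-term (or equivalently evaluating the antiderivative F(x) = 3*x^5/5 + 7*x^4/4 - 7*x^3/3 + x at the endpoints):
  F(1) − F(−1) = 61/60 − (149/60) = -22/15.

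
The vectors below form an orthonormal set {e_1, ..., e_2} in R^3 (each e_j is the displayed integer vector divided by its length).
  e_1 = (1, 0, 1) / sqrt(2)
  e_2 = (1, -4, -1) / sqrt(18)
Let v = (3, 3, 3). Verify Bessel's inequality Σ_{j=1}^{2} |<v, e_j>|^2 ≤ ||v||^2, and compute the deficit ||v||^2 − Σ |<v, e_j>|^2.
Σ |<v, e_j>|^2 = 26; ||v||^2 = 27; deficit = 1

Write each e_j = u_j / sqrt(<u_j, u_j>) where u_j is the displayed integer vector. Then <v, e_j> = <v, u_j> / sqrt(<u_j, u_j>), so |<v, e_j>|^2 = <v, u_j>^2 / <u_j, u_j>.
Coefficients: <v, e_1> = 6/sqrt(2), <v, e_2> = -12/sqrt(18).
Square and sum: Σ |<v, e_j>|^2 = 26.
Compute ||v||^2 = v·v = 27.
Deficit = 27 − 26 = 1 ≥ 0, confirming Bessel's inequality. (The deficit equals ||v − Σ <v,e_j> e_j||^2, the squared distance from v to span{e_j}.)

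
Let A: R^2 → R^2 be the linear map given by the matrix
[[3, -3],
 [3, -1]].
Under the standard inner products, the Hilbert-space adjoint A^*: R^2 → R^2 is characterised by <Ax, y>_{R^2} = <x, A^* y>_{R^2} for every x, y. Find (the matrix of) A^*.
A^* = A^T =
[[3, 3],
 [-3, -1]]

For real matrices with standard dot products, the defining identity <Ax, y> = <x, A^* y> gives (Ax)^T y = x^T (A^*) y, i.e. x^T A^T y = x^T (A^*) y. Since this holds for all x, y, we must have A^* = A^T. Therefore
A^* =
[[3, 3],
 [-3, -1]].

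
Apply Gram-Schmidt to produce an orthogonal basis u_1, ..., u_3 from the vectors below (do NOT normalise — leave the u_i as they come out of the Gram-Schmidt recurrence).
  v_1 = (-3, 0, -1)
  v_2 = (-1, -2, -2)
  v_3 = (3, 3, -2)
Orthogonal basis:
  u_1 = (-3, 0, -1)
  u_2 = (1/2, -2, -3/2)
  u_3 = (66/65, 33/13, -198/65)

Apply the Gram-Schmidt recurrence
  u_1 = v_1
  u_i = v_i − Σ_{j<i} ((v_i · u_j) / (u_j · u_j)) · u_j.

Step by step this gives:
  u_1 = (-3, 0, -1)
  u_2 = (1/2, -2, -3/2)
  u_3 = (66/65, 33/13, -198/65)

Orthogonality check:
  u_2 · u_1 = 0 (should be 0)
  u_3 · u_1 = 0 (should be 0)
  u_3 · u_2 = 0 (should be 0)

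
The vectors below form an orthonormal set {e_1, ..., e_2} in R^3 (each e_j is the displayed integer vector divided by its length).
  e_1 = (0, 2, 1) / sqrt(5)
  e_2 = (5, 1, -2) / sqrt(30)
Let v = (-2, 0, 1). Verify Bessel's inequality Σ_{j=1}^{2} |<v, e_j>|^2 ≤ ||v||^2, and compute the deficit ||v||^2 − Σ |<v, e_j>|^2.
Σ |<v, e_j>|^2 = 5; ||v||^2 = 5; deficit = 0

Write each e_j = u_j / sqrt(<u_j, u_j>) where u_j is the displayed integer vector. Then <v, e_j> = <v, u_j> / sqrt(<u_j, u_j>), so |<v, e_j>|^2 = <v, u_j>^2 / <u_j, u_j>.
Coefficients: <v, e_1> = 1/sqrt(5), <v, e_2> = -12/sqrt(30).
Square and sum: Σ |<v, e_j>|^2 = 5.
Compute ||v||^2 = v·v = 5.
Deficit = 5 − 5 = 0 ≥ 0, confirming Bessel's inequality. (The deficit equals ||v − Σ <v,e_j> e_j||^2, the squared distance from v to span{e_j}.)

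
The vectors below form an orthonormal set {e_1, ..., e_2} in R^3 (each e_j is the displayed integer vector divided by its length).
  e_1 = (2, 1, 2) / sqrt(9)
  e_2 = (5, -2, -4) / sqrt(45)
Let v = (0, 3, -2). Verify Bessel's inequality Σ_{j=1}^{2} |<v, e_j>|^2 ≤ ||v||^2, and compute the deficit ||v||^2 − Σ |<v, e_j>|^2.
Σ |<v, e_j>|^2 = 1/5; ||v||^2 = 13; deficit = 64/5

Write each e_j = u_j / sqrt(<u_j, u_j>) where u_j is the displayed integer vector. Then <v, e_j> = <v, u_j> / sqrt(<u_j, u_j>), so |<v, e_j>|^2 = <v, u_j>^2 / <u_j, u_j>.
Coefficients: <v, e_1> = -1/sqrt(9), <v, e_2> = 2/sqrt(45).
Square and sum: Σ |<v, e_j>|^2 = 1/5.
Compute ||v||^2 = v·v = 13.
Deficit = 13 − 1/5 = 64/5 ≥ 0, confirming Bessel's inequality. (The deficit equals ||v − Σ <v,e_j> e_j||^2, the squared distance from v to span{e_j}.)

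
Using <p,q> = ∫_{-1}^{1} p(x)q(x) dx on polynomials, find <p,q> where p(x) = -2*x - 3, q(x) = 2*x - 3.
<p,q> = 46/3

Expand the product: p(x)·q(x) = 9 - 4*x^2.
∫_{-1}^{1} of each monomial x^k gives [2/(k+1) if k even, 0 if k odd]. Integrating term-by-term (or equivalently evaluating the antiderivative F(x) = -4*x^3/3 + 9*x at the endpoints):
  F(1) − F(−1) = 23/3 − (-23/3) = 46/3.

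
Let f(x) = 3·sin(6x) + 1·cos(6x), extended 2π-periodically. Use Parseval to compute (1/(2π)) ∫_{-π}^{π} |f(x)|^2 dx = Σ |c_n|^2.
Σ |c_n|^2 = 5

Expand |f|^2 and use orthogonality of {sin(nx), cos(mx)} on [-π, π]:
  ∫_{-π}^{π} sin(nx)^2 dx = π, ∫ cos(mx)^2 dx = π, and cross terms integrate to 0.
So ∫_{-π}^{π} f(x)^2 dx = 3^2 · π + 1^2 · π = (9 + 1)π.
Divide by 2π: (9 + 1)/2 = 5.
By Parseval, this equals Σ |c_n|^2.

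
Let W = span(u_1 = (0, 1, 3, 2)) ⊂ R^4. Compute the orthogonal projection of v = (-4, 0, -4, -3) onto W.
proj_W(v) = (0, -9/7, -27/7, -18/7)

Set up U = [u_1 | ... | u_1] ∈ R^(4×1). The projector onto W = col(U) is P = U (U^T U)^(-1) U^T.
Compute U^T U =
  [14],
and U^T v = (-18).
Solve U^T U · c = U^T v for the coefficients: c = (-9/7). The projection is proj_W(v) = U c.
Check: (v - proj_W(v)) · u_1 = 0  (should be 0).
Result: proj_W(v) = (0, -9/7, -27/7, -18/7).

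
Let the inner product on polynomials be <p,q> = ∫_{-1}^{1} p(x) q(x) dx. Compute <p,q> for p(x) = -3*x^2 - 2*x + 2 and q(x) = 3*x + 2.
<p,q> = 0

Expand the product: p(x)·q(x) = -9*x^3 - 12*x^2 + 2*x + 4.
∫_{-1}^{1} of each monomial x^k gives [2/(k+1) if k even, 0 if k odd]. Integrating term-by-term (or equivalently evaluating the antiderivative F(x) = -9*x^4/4 - 4*x^3 + x^2 + 4*x at the endpoints):
  F(1) − F(−1) = -5/4 − (-5/4) = 0.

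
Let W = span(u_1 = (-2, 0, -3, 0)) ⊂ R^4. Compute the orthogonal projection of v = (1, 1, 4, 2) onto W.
proj_W(v) = (28/13, 0, 42/13, 0)

Set up U = [u_1 | ... | u_1] ∈ R^(4×1). The projector onto W = col(U) is P = U (U^T U)^(-1) U^T.
Compute U^T U =
  [13],
and U^T v = (-14).
Solve U^T U · c = U^T v for the coefficients: c = (-14/13). The projection is proj_W(v) = U c.
Check: (v - proj_W(v)) · u_1 = 0  (should be 0).
Result: proj_W(v) = (28/13, 0, 42/13, 0).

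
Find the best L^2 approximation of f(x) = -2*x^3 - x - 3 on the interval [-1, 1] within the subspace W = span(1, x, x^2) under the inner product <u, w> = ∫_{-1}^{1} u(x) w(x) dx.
g(x) = -11*x/5 - 3

The best approximation g ∈ W is the orthogonal projection of f onto W. Writing g = a_0 + a_1 x + a_2 x^2, the coefficients solve the normal equations G · a = b where
  G_{ij} = <φ_i, φ_j> and b_i = <f, φ_i>, with φ_0 = 1, φ_1 = x, φ_2 = x^2.
G =
  [2, 0, 2/3]
  [0, 2/3, 0]
  [2/3, 0, 2/5],
b = (-6, -22/15, -2).
Solving gives a_0 = -3, a_1 = -11/5, a_2 = 0, so
  g(x) = -11*x/5 - 3.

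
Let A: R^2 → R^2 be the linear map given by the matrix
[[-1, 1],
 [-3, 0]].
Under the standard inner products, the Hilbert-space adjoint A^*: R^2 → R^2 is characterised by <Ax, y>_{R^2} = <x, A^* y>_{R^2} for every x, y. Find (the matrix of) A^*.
A^* = A^T =
[[-1, -3],
 [1, 0]]

For real matrices with standard dot products, the defining identity <Ax, y> = <x, A^* y> gives (Ax)^T y = x^T (A^*) y, i.e. x^T A^T y = x^T (A^*) y. Since this holds for all x, y, we must have A^* = A^T. Therefore
A^* =
[[-1, -3],
 [1, 0]].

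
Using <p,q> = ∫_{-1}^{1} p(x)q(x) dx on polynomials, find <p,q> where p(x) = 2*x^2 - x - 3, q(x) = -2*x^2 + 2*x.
<p,q> = 16/15

Expand the product: p(x)·q(x) = -4*x^4 + 6*x^3 + 4*x^2 - 6*x.
∫_{-1}^{1} of each monomial x^k gives [2/(k+1) if k even, 0 if k odd]. Integrating term-by-term (or equivalently evaluating the antiderivative F(x) = -4*x^5/5 + 3*x^4/2 + 4*x^3/3 - 3*x^2 at the endpoints):
  F(1) − F(−1) = -29/30 − (-61/30) = 16/15.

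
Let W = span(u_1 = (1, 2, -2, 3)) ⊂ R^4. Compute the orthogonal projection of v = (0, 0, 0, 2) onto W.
proj_W(v) = (1/3, 2/3, -2/3, 1)

Set up U = [u_1 | ... | u_1] ∈ R^(4×1). The projector onto W = col(U) is P = U (U^T U)^(-1) U^T.
Compute U^T U =
  [18],
and U^T v = (6).
Solve U^T U · c = U^T v for the coefficients: c = (1/3). The projection is proj_W(v) = U c.
Check: (v - proj_W(v)) · u_1 = 0  (should be 0).
Result: proj_W(v) = (1/3, 2/3, -2/3, 1).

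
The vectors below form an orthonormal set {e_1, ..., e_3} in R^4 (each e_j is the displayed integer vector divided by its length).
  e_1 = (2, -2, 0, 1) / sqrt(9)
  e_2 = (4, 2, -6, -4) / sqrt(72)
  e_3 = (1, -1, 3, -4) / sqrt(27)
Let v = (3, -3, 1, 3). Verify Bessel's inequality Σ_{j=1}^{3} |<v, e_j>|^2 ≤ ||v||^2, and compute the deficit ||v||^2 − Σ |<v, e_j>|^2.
Σ |<v, e_j>|^2 = 82/3; ||v||^2 = 28; deficit = 2/3

Write each e_j = u_j / sqrt(<u_j, u_j>) where u_j is the displayed integer vector. Then <v, e_j> = <v, u_j> / sqrt(<u_j, u_j>), so |<v, e_j>|^2 = <v, u_j>^2 / <u_j, u_j>.
Coefficients: <v, e_1> = 15/sqrt(9), <v, e_2> = -12/sqrt(72), <v, e_3> = -3/sqrt(27).
Square and sum: Σ |<v, e_j>|^2 = 82/3.
Compute ||v||^2 = v·v = 28.
Deficit = 28 − 82/3 = 2/3 ≥ 0, confirming Bessel's inequality. (The deficit equals ||v − Σ <v,e_j> e_j||^2, the squared distance from v to span{e_j}.)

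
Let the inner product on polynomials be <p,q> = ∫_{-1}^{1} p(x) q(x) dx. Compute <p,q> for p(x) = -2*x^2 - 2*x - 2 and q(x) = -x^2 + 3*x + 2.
<p,q> = -188/15

Expand the product: p(x)·q(x) = 2*x^4 - 4*x^3 - 8*x^2 - 10*x - 4.
∫_{-1}^{1} of each monomial x^k gives [2/(k+1) if k even, 0 if k odd]. Integrating term-by-term (or equivalently evaluating the antiderivative F(x) = 2*x^5/5 - x^4 - 8*x^3/3 - 5*x^2 - 4*x at the endpoints):
  F(1) − F(−1) = -184/15 − (4/15) = -188/15.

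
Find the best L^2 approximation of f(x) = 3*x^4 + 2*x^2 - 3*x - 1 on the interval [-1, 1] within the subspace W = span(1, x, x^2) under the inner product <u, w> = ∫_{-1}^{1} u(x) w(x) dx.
g(x) = 32*x^2/7 - 3*x - 44/35

The best approximation g ∈ W is the orthogonal projection of f onto W. Writing g = a_0 + a_1 x + a_2 x^2, the coefficients solve the normal equations G · a = b where
  G_{ij} = <φ_i, φ_j> and b_i = <f, φ_i>, with φ_0 = 1, φ_1 = x, φ_2 = x^2.
G =
  [2, 0, 2/3]
  [0, 2/3, 0]
  [2/3, 0, 2/5],
b = (8/15, -2, 104/105).
Solving gives a_0 = -44/35, a_1 = -3, a_2 = 32/7, so
  g(x) = 32*x^2/7 - 3*x - 44/35.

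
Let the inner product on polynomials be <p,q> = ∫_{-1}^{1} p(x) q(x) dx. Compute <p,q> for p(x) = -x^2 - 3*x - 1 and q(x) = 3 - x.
<p,q> = -6

Expand the product: p(x)·q(x) = x^3 - 8*x - 3.
∫_{-1}^{1} of each monomial x^k gives [2/(k+1) if k even, 0 if k odd]. Integrating term-by-term (or equivalently evaluating the antiderivative F(x) = x^4/4 - 4*x^2 - 3*x at the endpoints):
  F(1) − F(−1) = -27/4 − (-3/4) = -6.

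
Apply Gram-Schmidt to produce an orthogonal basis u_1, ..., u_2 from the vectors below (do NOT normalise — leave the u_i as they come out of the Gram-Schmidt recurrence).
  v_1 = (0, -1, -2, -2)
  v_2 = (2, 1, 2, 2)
Orthogonal basis:
  u_1 = (0, -1, -2, -2)
  u_2 = (2, 0, 0, 0)

Apply the Gram-Schmidt recurrence
  u_1 = v_1
  u_i = v_i − Σ_{j<i} ((v_i · u_j) / (u_j · u_j)) · u_j.

Step by step this gives:
  u_1 = (0, -1, -2, -2)
  u_2 = (2, 0, 0, 0)

Orthogonality check:
  u_2 · u_1 = 0 (should be 0)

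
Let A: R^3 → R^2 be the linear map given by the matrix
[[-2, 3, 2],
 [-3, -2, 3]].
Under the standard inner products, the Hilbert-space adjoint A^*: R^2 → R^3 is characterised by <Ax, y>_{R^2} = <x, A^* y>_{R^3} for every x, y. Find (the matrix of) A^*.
A^* = A^T =
[[-2, -3],
 [3, -2],
 [2, 3]]

For real matrices with standard dot products, the defining identity <Ax, y> = <x, A^* y> gives (Ax)^T y = x^T (A^*) y, i.e. x^T A^T y = x^T (A^*) y. Since this holds for all x, y, we must have A^* = A^T. Therefore
A^* =
[[-2, -3],
 [3, -2],
 [2, 3]].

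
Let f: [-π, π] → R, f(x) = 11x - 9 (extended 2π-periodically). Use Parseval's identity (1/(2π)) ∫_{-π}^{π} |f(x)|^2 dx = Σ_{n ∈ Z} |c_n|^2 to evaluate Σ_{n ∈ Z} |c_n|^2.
Σ |c_n|^2 = 121π^2/3 + 81

Expand and integrate term by term over [-π, π]:
  ∫ (11x)^2 dx = 121·(2π^3/3); ∫ 2·11·(-9)·x dx = 0 (odd integrand); ∫ (-9)^2 dx = 81·2π.
So (1/(2π)) ∫_{-π}^{π} (11x - 9)^2 dx = 121π^2/3 + 81 = 121π^2/3 + 81.
Parseval ⇒ Σ |c_n|^2 = 121π^2/3 + 81.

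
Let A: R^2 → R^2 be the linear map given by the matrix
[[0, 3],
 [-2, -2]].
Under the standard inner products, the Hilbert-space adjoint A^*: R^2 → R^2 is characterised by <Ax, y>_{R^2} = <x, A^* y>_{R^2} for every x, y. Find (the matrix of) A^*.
A^* = A^T =
[[0, -2],
 [3, -2]]

For real matrices with standard dot products, the defining identity <Ax, y> = <x, A^* y> gives (Ax)^T y = x^T (A^*) y, i.e. x^T A^T y = x^T (A^*) y. Since this holds for all x, y, we must have A^* = A^T. Therefore
A^* =
[[0, -2],
 [3, -2]].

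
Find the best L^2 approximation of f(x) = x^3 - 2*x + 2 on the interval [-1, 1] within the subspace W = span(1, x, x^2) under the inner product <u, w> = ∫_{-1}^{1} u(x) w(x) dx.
g(x) = 2 - 7*x/5

The best approximation g ∈ W is the orthogonal projection of f onto W. Writing g = a_0 + a_1 x + a_2 x^2, the coefficients solve the normal equations G · a = b where
  G_{ij} = <φ_i, φ_j> and b_i = <f, φ_i>, with φ_0 = 1, φ_1 = x, φ_2 = x^2.
G =
  [2, 0, 2/3]
  [0, 2/3, 0]
  [2/3, 0, 2/5],
b = (4, -14/15, 4/3).
Solving gives a_0 = 2, a_1 = -7/5, a_2 = 0, so
  g(x) = 2 - 7*x/5.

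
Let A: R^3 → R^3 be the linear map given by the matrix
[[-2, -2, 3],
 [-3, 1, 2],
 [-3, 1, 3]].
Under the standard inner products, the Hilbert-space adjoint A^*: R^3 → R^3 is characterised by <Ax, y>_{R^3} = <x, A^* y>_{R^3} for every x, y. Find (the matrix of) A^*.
A^* = A^T =
[[-2, -3, -3],
 [-2, 1, 1],
 [3, 2, 3]]

For real matrices with standard dot products, the defining identity <Ax, y> = <x, A^* y> gives (Ax)^T y = x^T (A^*) y, i.e. x^T A^T y = x^T (A^*) y. Since this holds for all x, y, we must have A^* = A^T. Therefore
A^* =
[[-2, -3, -3],
 [-2, 1, 1],
 [3, 2, 3]].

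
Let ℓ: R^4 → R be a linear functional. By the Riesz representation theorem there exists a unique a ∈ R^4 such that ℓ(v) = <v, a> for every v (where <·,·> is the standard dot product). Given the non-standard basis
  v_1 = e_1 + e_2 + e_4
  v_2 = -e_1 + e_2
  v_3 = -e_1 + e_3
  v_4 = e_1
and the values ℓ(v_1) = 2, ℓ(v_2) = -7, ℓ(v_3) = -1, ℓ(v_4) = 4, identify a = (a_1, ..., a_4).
a = (4, -3, 3, 1)

Write a = (a_1, ..., a_4) in the standard basis. For each basis vector v_i, ℓ(v_i) = <v_i, a> is a linear equation in the a_j's. Collect the n equations into a matrix system V a = ℓ, where row i of V is v_i (expressed in the standard basis). Since V is invertible (lower-triangular with 1s on the diagonal, up to permutation), solve by back-substitution:
  V =
[[1, 1, 0, 1],
 [-1, 1, 0, 0],
 [-1, 0, 1, 0],
 [1, 0, 0, 0]]
  V a = (2, -7, -1, 4)
Solving gives a = (4, -3, 3, 1).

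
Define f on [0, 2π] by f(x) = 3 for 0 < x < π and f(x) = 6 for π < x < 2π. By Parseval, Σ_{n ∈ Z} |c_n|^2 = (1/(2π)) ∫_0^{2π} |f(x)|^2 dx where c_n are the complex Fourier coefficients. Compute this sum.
Σ |c_n|^2 = 45/2

Parseval equates the L^2 energy of f (normalised by 1/(2π)) with the ℓ^2 sum of its Fourier coefficients: (1/(2π)) ∫_0^{2π} |f|^2 = Σ |c_n|^2.
Compute the left side: (1/(2π)) [∫_0^π 3^2 dx + ∫_π^{2π} 6^2 dx] = (1/(2π)) · (9π + 36π) = (9 + 36)/2 = 45/2.
So Σ_{n ∈ Z} |c_n|^2 = 45/2.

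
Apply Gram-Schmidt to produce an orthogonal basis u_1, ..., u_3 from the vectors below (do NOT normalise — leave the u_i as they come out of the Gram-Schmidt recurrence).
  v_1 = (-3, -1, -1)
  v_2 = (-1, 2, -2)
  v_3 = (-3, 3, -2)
Orthogonal basis:
  u_1 = (-3, -1, -1)
  u_2 = (-2/11, 25/11, -19/11)
  u_3 = (-26/45, 13/18, 91/90)

Apply the Gram-Schmidt recurrence
  u_1 = v_1
  u_i = v_i − Σ_{j<i} ((v_i · u_j) / (u_j · u_j)) · u_j.

Step by step this gives:
  u_1 = (-3, -1, -1)
  u_2 = (-2/11, 25/11, -19/11)
  u_3 = (-26/45, 13/18, 91/90)

Orthogonality check:
  u_2 · u_1 = 0 (should be 0)
  u_3 · u_1 = 0 (should be 0)
  u_3 · u_2 = 0 (should be 0)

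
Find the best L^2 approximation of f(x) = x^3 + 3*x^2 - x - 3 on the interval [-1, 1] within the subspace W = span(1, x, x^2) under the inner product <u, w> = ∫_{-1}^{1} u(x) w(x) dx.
g(x) = 3*x^2 - 2*x/5 - 3

The best approximation g ∈ W is the orthogonal projection of f onto W. Writing g = a_0 + a_1 x + a_2 x^2, the coefficients solve the normal equations G · a = b where
  G_{ij} = <φ_i, φ_j> and b_i = <f, φ_i>, with φ_0 = 1, φ_1 = x, φ_2 = x^2.
G =
  [2, 0, 2/3]
  [0, 2/3, 0]
  [2/3, 0, 2/5],
b = (-4, -4/15, -4/5).
Solving gives a_0 = -3, a_1 = -2/5, a_2 = 3, so
  g(x) = 3*x^2 - 2*x/5 - 3.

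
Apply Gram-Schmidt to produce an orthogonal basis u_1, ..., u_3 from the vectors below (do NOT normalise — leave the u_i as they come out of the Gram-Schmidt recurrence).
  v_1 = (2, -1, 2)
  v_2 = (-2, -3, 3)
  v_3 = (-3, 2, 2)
Orthogonal basis:
  u_1 = (2, -1, 2)
  u_2 = (-28/9, -22/9, 17/9)
  u_3 = (-135/173, 450/173, 360/173)

Apply the Gram-Schmidt recurrence
  u_1 = v_1
  u_i = v_i − Σ_{j<i} ((v_i · u_j) / (u_j · u_j)) · u_j.

Step by step this gives:
  u_1 = (2, -1, 2)
  u_2 = (-28/9, -22/9, 17/9)
  u_3 = (-135/173, 450/173, 360/173)

Orthogonality check:
  u_2 · u_1 = 0 (should be 0)
  u_3 · u_1 = 0 (should be 0)
  u_3 · u_2 = 0 (should be 0)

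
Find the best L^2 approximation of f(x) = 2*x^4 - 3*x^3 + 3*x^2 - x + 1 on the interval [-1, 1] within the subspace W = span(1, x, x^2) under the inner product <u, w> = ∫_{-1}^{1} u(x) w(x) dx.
g(x) = 33*x^2/7 - 14*x/5 + 29/35

The best approximation g ∈ W is the orthogonal projection of f onto W. Writing g = a_0 + a_1 x + a_2 x^2, the coefficients solve the normal equations G · a = b where
  G_{ij} = <φ_i, φ_j> and b_i = <f, φ_i>, with φ_0 = 1, φ_1 = x, φ_2 = x^2.
G =
  [2, 0, 2/3]
  [0, 2/3, 0]
  [2/3, 0, 2/5],
b = (24/5, -28/15, 256/105).
Solving gives a_0 = 29/35, a_1 = -14/5, a_2 = 33/7, so
  g(x) = 33*x^2/7 - 14*x/5 + 29/35.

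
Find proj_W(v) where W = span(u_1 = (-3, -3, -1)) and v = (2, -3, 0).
proj_W(v) = (-9/19, -9/19, -3/19)

Set up U = [u_1 | ... | u_1] ∈ R^(3×1). The projector onto W = col(U) is P = U (U^T U)^(-1) U^T.
Compute U^T U =
  [19],
and U^T v = (3).
Solve U^T U · c = U^T v for the coefficients: c = (3/19). The projection is proj_W(v) = U c.
Check: (v - proj_W(v)) · u_1 = 0  (should be 0).
Result: proj_W(v) = (-9/19, -9/19, -3/19).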